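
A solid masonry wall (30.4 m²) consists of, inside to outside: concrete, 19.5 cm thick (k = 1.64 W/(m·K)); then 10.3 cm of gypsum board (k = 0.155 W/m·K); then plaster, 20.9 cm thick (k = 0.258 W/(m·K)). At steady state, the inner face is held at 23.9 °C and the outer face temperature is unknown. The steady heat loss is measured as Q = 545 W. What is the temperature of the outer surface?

Sum the resistances:
  R_concrete = L/(kA) = 0.195/(1.64·30.4) = 0.003911 K/W
  R_gypsum board = L/(kA) = 0.103/(0.155·30.4) = 0.02186 K/W
  R_plaster = L/(kA) = 0.209/(0.258·30.4) = 0.02665 K/W
ΣR = 0.05242 K/W
ΔT = Q·ΣR = 545 × 0.05242 = 28.57 K
Heat flows outward, so T_out = T_in − ΔT = 23.9 − 28.57 = -4.67 °C

T_out = -4.67 °C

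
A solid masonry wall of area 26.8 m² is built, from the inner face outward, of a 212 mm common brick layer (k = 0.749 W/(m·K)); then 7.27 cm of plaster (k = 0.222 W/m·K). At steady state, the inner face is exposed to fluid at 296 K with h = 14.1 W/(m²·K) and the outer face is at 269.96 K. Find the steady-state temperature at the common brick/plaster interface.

Resistance network (inner→outer):
  R_conv,in = 1/(hA) = 1/(14.1·26.8) = 0.002646 K/W
  R_common brick = L/(kA) = 0.212/(0.749·26.8) = 0.01056 K/W
  R_plaster = L/(kA) = 0.0727/(0.222·26.8) = 0.01222 K/W
ΣR = 0.002646 + 0.01056 + 0.01222 = 0.02543 K/W
Q = ΔT/ΣR = (296 K − 269.96 K)/0.02543 = 1024 W
From the inner boundary to the common brick/plaster interface, ΣR_partial = 0.01321 K/W.
T_interface = T_in − Q·ΣR_partial = 296 K − (1024)(0.01321) = 282.47 K

T = 282.47 K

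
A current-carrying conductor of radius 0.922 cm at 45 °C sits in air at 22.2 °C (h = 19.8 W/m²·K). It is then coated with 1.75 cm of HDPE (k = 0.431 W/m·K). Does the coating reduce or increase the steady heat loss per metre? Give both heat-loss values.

Critical radius for a cylinder: r_cr = k/h = 0.0218 m = 2.18 cm.
Outer radius after coating: r₂ = 0.00922 + 0.0175 = 0.02672 m.
r₁ < r_cr < r₂: heat loss rises to a maximum at r_cr then falls. Whether the coating helps depends on whether Q(r₂) has dropped back below Q(r₁).
Bare: R = 1/(2πr₁h) = 0.8718 m·K/W; Q = 22.8/0.8718 = 26.2 W/m.
Coated: R = R_cond + R_conv = 0.6937 m·K/W; Q = 22.8/0.6937 = 32.9 W/m.

increases: 26.2 → 32.9 W/m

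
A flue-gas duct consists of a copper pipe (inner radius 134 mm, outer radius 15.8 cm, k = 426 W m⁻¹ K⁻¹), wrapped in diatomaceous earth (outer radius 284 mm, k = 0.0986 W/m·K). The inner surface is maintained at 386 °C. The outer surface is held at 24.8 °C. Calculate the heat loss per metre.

Series thermal resistances, inner to outer:
  R'_copper = ln(0.158/0.134)/(2πk) = 0.1648/(2π·426) = 6.155×10^-5 m·K/W
  R'_diatomaceous earth = ln(0.284/0.158)/(2πk) = 0.5864/(2π·0.0986) = 0.9465 m·K/W
ΣR = 6.155×10^-5 + 0.9465 = 0.9466 m·K/W
Q' = ΔT/ΣR = (386 °C − 24.8 °C)/0.9466 = 382 W/m

Q' = 382 W/m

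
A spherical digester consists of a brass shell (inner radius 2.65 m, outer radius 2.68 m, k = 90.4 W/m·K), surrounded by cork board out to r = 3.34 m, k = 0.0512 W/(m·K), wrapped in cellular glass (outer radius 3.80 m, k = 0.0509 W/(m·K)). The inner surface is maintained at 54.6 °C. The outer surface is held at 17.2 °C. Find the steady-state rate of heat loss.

Q = 218 W

Resistance network (inner→outer):
  R_brass = (1/2.65 − 1/2.68)/(4πk) = 0.004224/(4π·90.4) = 3.718×10^-6 K/W
  R_cork board = (1/2.68 − 1/3.34)/(4πk) = 0.07373/(4π·0.0512) = 0.1146 K/W
  R_cellular glass = (1/3.34 − 1/3.80)/(4πk) = 0.03624/(4π·0.0509) = 0.05666 K/W
ΣR = 3.718×10^-6 + 0.1146 + 0.05666 = 0.1713 K/W
Q = ΔT/ΣR = (54.6 °C − 17.2 °C)/0.1713 = 218 W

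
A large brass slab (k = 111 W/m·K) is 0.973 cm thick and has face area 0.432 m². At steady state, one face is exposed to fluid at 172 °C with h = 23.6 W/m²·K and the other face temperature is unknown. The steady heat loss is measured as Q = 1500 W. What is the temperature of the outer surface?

T_out = 24.6 °C

Series resistances:
  R_conv,in = 1/(hA) = 1/(23.6·0.432) = 0.09809 K/W
  R_brass = L/(kA) = 0.00973/(111·0.432) = 2.029×10^-4 K/W
ΣR = 0.09829 K/W
ΔT = Q·ΣR = 1500 × 0.09829 = 147.4 K
Heat flows outward, so T_out = T_in − ΔT = 172 − 147.4 = 24.6 °C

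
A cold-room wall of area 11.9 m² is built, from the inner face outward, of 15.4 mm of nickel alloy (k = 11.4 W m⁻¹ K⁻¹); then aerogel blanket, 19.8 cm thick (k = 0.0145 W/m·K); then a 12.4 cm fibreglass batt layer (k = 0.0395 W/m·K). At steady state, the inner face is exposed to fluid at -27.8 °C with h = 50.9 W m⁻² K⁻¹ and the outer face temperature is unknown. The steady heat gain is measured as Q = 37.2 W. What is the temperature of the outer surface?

T_out = 24.8 °C

Sum the resistances:
  R_conv,in = 1/(hA) = 1/(50.9·11.9) = 0.001651 K/W
  R_nickel alloy = L/(kA) = 0.0154/(11.4·11.9) = 1.135×10^-4 K/W
  R_aerogel blanket = L/(kA) = 0.198/(0.0145·11.9) = 1.147 K/W
  R_fibreglass batt = L/(kA) = 0.124/(0.0395·11.9) = 0.2638 K/W
ΣR = 1.413 K/W
ΔT = Q·ΣR = 37.2 × 1.413 = 52.56 K
Heat flows inward, so T_out = T_in + ΔT = -27.8 + 52.56 = 24.8 °C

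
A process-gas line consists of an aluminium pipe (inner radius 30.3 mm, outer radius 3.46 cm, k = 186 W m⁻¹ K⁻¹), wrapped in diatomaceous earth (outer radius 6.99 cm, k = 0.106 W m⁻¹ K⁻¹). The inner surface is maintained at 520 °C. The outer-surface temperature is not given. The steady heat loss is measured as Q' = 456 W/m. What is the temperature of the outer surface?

T_out = 38.5 °C

Sum the resistances:
  R'_aluminium = ln(0.0346/0.0303)/(2πk) = 0.1327/(2π·186) = 1.136×10^-4 m·K/W
  R'_diatomaceous earth = ln(0.0699/0.0346)/(2πk) = 0.7032/(2π·0.106) = 1.056 m·K/W
ΣR = 1.056 m·K/W
ΔT = Q'·ΣR = 456 × 1.056 = 481.5 K
Heat flows outward, so T_out = T_in − ΔT = 520 − 481.5 = 38.5 °C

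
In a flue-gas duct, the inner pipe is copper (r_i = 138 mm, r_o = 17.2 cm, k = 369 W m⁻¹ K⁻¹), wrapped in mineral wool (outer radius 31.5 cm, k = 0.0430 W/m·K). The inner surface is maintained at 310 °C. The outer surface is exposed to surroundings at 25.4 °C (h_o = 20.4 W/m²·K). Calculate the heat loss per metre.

Q' = 126 W/m

Series thermal resistances, inner to outer:
  R'_copper = ln(0.172/0.138)/(2πk) = 0.2202/(2π·369) = 9.499×10^-5 m·K/W
  R'_mineral wool = ln(0.315/0.172)/(2πk) = 0.6051/(2π·0.0430) = 2.240 m·K/W
  R'_conv,out = 1/(2πr h) = 1/(2π·0.315·20.4) = 0.02477 m·K/W
ΣR = 9.499×10^-5 + 2.240 + 0.02477 = 2.265 m·K/W
Q' = ΔT/ΣR = (310 °C − 25.4 °C)/2.265 = 126 W/m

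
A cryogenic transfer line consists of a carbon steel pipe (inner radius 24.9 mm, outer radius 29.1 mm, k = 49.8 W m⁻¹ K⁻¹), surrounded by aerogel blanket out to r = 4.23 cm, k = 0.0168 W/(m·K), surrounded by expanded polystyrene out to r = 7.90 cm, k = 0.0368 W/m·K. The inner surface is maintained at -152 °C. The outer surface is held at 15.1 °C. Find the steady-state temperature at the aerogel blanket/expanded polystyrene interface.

T = -57.2 °C

Series thermal resistances, inner to outer:
  R'_carbon steel = ln(0.0291/0.0249)/(2πk) = 0.1559/(2π·49.8) = 4.981×10^-4 m·K/W
  R'_aerogel blanket = ln(0.0423/0.0291)/(2πk) = 0.3740/(2π·0.0168) = 3.544 m·K/W
  R'_expanded polystyrene = ln(0.0790/0.0423)/(2πk) = 0.6247/(2π·0.0368) = 2.702 m·K/W
ΣR = 4.981×10^-4 + 3.544 + 2.702 = 6.246 m·K/W
Q' = ΔT/ΣR = (-152 °C − 15.1 °C)/6.246 = -26.75 W/m
From the inner boundary to the aerogel blanket/expanded polystyrene interface, ΣR_partial = 3.544 m·K/W.
T_interface = T_in − Q'·ΣR_partial = -152 °C − (-26.75)(3.544) = -57.2 °C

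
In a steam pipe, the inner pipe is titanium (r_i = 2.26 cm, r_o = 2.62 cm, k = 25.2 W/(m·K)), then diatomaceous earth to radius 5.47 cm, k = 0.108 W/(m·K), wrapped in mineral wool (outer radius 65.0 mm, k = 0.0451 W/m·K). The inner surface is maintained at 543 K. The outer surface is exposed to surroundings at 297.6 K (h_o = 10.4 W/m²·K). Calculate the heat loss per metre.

Q' = 127 W/m

Resistance network (inner→outer):
  R'_titanium = ln(0.0262/0.0226)/(2πk) = 0.1478/(2π·25.2) = 9.335×10^-4 m·K/W
  R'_diatomaceous earth = ln(0.0547/0.0262)/(2πk) = 0.7361/(2π·0.108) = 1.085 m·K/W
  R'_mineral wool = ln(0.0650/0.0547)/(2πk) = 0.1725/(2π·0.0451) = 0.6088 m·K/W
  R'_conv,out = 1/(2πr h) = 1/(2π·0.0650·10.4) = 0.2354 m·K/W
ΣR = 9.335×10^-4 + 1.085 + 0.6088 + 0.2354 = 1.930 m·K/W
Q' = ΔT/ΣR = (543 K − 297.6 K)/1.930 = 127 W/m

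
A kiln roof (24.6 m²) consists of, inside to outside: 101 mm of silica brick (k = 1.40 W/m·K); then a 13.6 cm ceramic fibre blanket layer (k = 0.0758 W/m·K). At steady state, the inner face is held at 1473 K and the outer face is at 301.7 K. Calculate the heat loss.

Series thermal resistances, inner to outer:
  R_silica brick = L/(kA) = 0.101/(1.40·24.6) = 0.002933 K/W
  R_ceramic fibre blanket = L/(kA) = 0.136/(0.0758·24.6) = 0.07293 K/W
ΣR = 0.002933 + 0.07293 = 0.07586 K/W
Q = ΔT/ΣR = (1473 K − 301.7 K)/0.07586 = 15400 W

Q = 15.4 kW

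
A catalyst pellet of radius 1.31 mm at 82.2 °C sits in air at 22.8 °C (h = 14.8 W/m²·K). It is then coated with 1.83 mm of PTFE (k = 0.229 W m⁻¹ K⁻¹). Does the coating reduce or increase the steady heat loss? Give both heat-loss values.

Critical radius for a sphere: r_cr = 2k/h = 0.0309 m = 3.09 cm.
Outer radius after coating: r₂ = 0.00131 + 0.00183 = 0.00314 m.
Since r₁ < r_cr and r₂ ≤ r_cr, the coating moves toward the maximum at r_cr — heat loss rises.
Bare: R = 1/(4πr₁²h) = 3133 K/W; Q = 59.4/3133 = 0.0190 W.
Coated: R = R_cond + R_conv = 699.9 K/W; Q = 59.4/699.9 = 0.0849 W.

increases: 0.0190 → 0.0849 W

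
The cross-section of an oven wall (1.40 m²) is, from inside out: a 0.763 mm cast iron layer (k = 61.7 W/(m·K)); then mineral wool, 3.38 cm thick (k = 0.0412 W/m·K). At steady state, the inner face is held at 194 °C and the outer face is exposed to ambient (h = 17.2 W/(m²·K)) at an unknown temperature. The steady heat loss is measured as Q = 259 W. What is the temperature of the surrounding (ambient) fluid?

Sum the resistances:
  R_cast iron = L/(kA) = 7.63×10^-4/(61.7·1.40) = 8.833×10^-6 K/W
  R_mineral wool = L/(kA) = 0.0338/(0.0412·1.40) = 0.5860 K/W
  R_conv,out = 1/(hA) = 1/(17.2·1.40) = 0.04153 K/W
ΣR = 0.6275 K/W
ΔT = Q·ΣR = 259 × 0.6275 = 162.5 K
Heat flows outward, so T_out = T_in − ΔT = 194 − 162.5 = 31.5 °C

T_out = 31.5 °C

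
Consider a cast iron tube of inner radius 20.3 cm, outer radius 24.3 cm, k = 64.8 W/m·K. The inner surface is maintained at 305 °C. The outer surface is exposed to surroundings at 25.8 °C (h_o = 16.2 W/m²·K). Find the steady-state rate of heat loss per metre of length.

Treat each layer as a resistance in series:
  R'_cast iron = ln(0.243/0.203)/(2πk) = 0.1799/(2π·64.8) = 4.417×10^-4 m·K/W
  R'_conv,out = 1/(2πr h) = 1/(2π·0.243·16.2) = 0.04043 m·K/W
ΣR = 4.417×10^-4 + 0.04043 = 0.04087 m·K/W
Q' = ΔT/ΣR = (305 °C − 25.8 °C)/0.04087 = 6830 W/m

Q' = 6830 W/m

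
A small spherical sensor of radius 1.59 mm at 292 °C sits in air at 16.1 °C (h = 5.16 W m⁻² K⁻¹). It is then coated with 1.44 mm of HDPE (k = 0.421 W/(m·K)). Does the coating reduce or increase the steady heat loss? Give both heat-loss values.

Critical radius for a sphere: r_cr = 2k/h = 0.163 m = 16.3 cm.
Outer radius after coating: r₂ = 0.00159 + 0.00144 = 0.00303 m.
Since r₁ < r_cr and r₂ ≤ r_cr, the coating moves toward the maximum at r_cr — heat loss rises.
Bare: R = 1/(4πr₁²h) = 6100 K/W; Q = 275.9/6100 = 0.0452 W.
Coated: R = R_cond + R_conv = 1736 K/W; Q = 275.9/1736 = 0.159 W.

increases: 0.0452 → 0.159 W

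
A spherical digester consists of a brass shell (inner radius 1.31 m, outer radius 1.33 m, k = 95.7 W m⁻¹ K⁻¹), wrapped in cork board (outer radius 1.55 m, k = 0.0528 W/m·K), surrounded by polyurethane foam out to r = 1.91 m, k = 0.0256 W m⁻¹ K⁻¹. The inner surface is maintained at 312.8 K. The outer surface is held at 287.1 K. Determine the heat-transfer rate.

Q = 47.7 W

Series thermal resistances, inner to outer:
  R_brass = (1/1.31 − 1/1.33)/(4πk) = 0.01148/(4π·95.7) = 9.545×10^-6 K/W
  R_cork board = (1/1.33 − 1/1.55)/(4πk) = 0.1067/(4π·0.0528) = 0.1608 K/W
  R_polyurethane foam = (1/1.55 − 1/1.91)/(4πk) = 0.1216/(4π·0.0256) = 0.3780 K/W
ΣR = 9.545×10^-6 + 0.1608 + 0.3780 = 0.5388 K/W
Q = ΔT/ΣR = (312.8 K − 287.1 K)/0.5388 = 47.7 W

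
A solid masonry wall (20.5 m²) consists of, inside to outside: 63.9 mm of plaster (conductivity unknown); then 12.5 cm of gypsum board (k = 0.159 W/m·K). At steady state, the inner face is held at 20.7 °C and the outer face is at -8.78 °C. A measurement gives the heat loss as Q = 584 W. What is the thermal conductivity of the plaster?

ΣR = ΔT/Q = |20.7 − -8.78|/584 = 0.05048 K/W
Known resistances:
  R_gypsum board = L/(kA) = 0.125/(0.159·20.5) = 0.03835 K/W
R_plaster = ΣR − ΣR_known = 0.05048 − 0.03835 = 0.01213 K/W
L/(kA) = 0.01213 ⇒ k = 0.0639/(0.01213·20.5) = 0.257 W/m·K

k = 0.257 W/m·K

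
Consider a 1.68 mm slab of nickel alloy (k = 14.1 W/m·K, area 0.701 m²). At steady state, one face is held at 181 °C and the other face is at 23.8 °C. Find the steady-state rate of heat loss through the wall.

Q = kA·ΔT/L = 14.1 × 0.701 × |181 °C − 23.8 °C| / 0.00168 = 9.25×10^5 W

Q = 9.25×10^5 W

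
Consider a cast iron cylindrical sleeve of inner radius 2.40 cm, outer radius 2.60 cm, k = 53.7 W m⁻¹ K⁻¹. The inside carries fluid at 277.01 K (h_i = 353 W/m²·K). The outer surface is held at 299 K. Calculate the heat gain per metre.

Q' = 1160 W/m

Series thermal resistances, inner to outer:
  R'_conv,in = 1/(2πr h) = 1/(2π·0.0240·353) = 0.01879 m·K/W
  R'_cast iron = ln(0.0260/0.0240)/(2πk) = 0.08004/(2π·53.7) = 2.372×10^-4 m·K/W
ΣR = 0.01879 + 2.372×10^-4 = 0.01903 m·K/W
Q' = ΔT/ΣR = (277.01 K − 299 K)/0.01903 = -1160 W/m
(Negative Q' ⇒ heat flows inward; heat gain = 1160 W/m.)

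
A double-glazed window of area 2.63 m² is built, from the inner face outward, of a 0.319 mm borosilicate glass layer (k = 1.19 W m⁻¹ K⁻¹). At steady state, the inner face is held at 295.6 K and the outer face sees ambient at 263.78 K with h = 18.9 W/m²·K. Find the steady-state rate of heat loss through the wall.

Q = 1570 W

Treat each layer as a resistance in series:
  R_borosilicate glass = L/(kA) = 3.19×10^-4/(1.19·2.63) = 1.019×10^-4 K/W
  R_conv,out = 1/(hA) = 1/(18.9·2.63) = 0.02012 K/W
ΣR = 1.019×10^-4 + 0.02012 = 0.02022 K/W
Q = ΔT/ΣR = (295.6 K − 263.78 K)/0.02022 = 1570 W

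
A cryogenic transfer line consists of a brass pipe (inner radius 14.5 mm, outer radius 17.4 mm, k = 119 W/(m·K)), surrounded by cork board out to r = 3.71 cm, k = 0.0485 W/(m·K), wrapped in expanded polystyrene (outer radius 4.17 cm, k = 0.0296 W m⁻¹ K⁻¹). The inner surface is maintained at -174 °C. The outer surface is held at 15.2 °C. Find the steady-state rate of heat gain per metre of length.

Q' = 60.8 W/m

Resistance network (inner→outer):
  R'_brass = ln(0.0174/0.0145)/(2πk) = 0.1823/(2π·119) = 2.438×10^-4 m·K/W
  R'_cork board = ln(0.0371/0.0174)/(2πk) = 0.7571/(2π·0.0485) = 2.485 m·K/W
  R'_expanded polystyrene = ln(0.0417/0.0371)/(2πk) = 0.1169/(2π·0.0296) = 0.6285 m·K/W
ΣR = 2.438×10^-4 + 2.485 + 0.6285 = 3.114 m·K/W
Q' = ΔT/ΣR = (-174 °C − 15.2 °C)/3.114 = -60.8 W/m
(Negative Q' ⇒ heat flows inward; heat gain = 60.8 W/m.)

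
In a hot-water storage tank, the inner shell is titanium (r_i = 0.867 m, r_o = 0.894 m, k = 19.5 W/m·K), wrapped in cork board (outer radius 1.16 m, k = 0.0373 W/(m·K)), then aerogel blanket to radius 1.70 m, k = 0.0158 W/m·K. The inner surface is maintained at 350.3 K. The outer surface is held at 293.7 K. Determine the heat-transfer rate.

Resistance network (inner→outer):
  R_titanium = (1/0.867 − 1/0.894)/(4πk) = 0.03483/(4π·19.5) = 1.422×10^-4 K/W
  R_cork board = (1/0.894 − 1/1.16)/(4πk) = 0.2565/(4π·0.0373) = 0.5472 K/W
  R_aerogel blanket = (1/1.16 − 1/1.70)/(4πk) = 0.2738/(4π·0.0158) = 1.379 K/W
ΣR = 1.422×10^-4 + 0.5472 + 1.379 = 1.926 K/W
Q = ΔT/ΣR = (350.3 K − 293.7 K)/1.926 = 29.4 W

Q = 29.4 W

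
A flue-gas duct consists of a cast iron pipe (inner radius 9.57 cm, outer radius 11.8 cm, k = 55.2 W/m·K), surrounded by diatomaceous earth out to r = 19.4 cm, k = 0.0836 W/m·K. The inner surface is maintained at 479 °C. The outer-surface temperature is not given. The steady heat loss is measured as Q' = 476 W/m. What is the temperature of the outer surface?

T_out = 28.2 °C

Series resistances:
  R'_cast iron = ln(0.118/0.0957)/(2πk) = 0.2095/(2π·55.2) = 6.039×10^-4 m·K/W
  R'_diatomaceous earth = ln(0.194/0.118)/(2πk) = 0.4972/(2π·0.0836) = 0.9465 m·K/W
ΣR = 0.9471 m·K/W
ΔT = Q'·ΣR = 476 × 0.9471 = 450.8 K
Heat flows outward, so T_out = T_in − ΔT = 479 − 450.8 = 28.2 °C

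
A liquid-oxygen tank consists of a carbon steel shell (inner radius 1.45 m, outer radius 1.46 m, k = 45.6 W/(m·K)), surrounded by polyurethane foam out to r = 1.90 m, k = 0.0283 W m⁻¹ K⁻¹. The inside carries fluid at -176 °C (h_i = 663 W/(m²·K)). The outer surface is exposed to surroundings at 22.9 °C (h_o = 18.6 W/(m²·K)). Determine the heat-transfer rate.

Resistance network (inner→outer):
  R_conv,in = 1/(4πr²h) = 1/(4π·1.45²·663) = 5.709×10^-5 K/W
  R_carbon steel = (1/1.45 − 1/1.46)/(4πk) = 0.004724/(4π·45.6) = 8.243×10^-6 K/W
  R_polyurethane foam = (1/1.46 − 1/1.90)/(4πk) = 0.1586/(4π·0.0283) = 0.4460 K/W
  R_conv,out = 1/(4πr²h) = 1/(4π·1.90²·18.6) = 0.001185 K/W
ΣR = 5.709×10^-5 + 8.243×10^-6 + 0.4460 + 0.001185 = 0.4473 K/W
Q = ΔT/ΣR = (-176 °C − 22.9 °C)/0.4473 = -445 W
(Negative Q ⇒ heat flows inward; heat gain = 445 W.)

Q = 445 W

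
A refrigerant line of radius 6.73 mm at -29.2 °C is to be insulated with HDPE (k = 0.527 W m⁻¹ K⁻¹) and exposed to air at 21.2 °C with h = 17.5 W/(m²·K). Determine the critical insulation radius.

r_cr = 3.01 cm

For a cylinder, r_cr = k_ins/h = 0.527/17.5 = 0.0301 m = 3.01 cm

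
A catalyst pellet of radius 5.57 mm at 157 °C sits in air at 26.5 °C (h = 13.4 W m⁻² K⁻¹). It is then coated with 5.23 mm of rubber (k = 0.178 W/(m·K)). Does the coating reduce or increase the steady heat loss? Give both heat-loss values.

increases: 0.682 → 1.45 W

Critical radius for a sphere: r_cr = 2k/h = 0.0266 m = 2.66 cm.
Outer radius after coating: r₂ = 0.00557 + 0.00523 = 0.01080 m.
Since r₁ < r_cr and r₂ ≤ r_cr, the coating moves toward the maximum at r_cr — heat loss rises.
Bare: R = 1/(4πr₁²h) = 191.4 K/W; Q = 130.5/191.4 = 0.682 W.
Coated: R = R_cond + R_conv = 89.78 K/W; Q = 130.5/89.78 = 1.45 W.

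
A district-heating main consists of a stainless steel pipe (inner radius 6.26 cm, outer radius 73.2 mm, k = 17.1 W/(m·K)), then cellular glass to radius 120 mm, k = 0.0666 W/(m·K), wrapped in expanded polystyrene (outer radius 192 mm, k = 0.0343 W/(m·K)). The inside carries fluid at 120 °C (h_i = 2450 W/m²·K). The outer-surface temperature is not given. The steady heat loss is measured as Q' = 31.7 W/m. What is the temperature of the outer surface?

T_out = 13.3 °C

Sum the resistances:
  R'_conv,in = 1/(2πr h) = 1/(2π·0.0626·2450) = 0.001038 m·K/W
  R'_stainless steel = ln(0.0732/0.0626)/(2πk) = 0.1564/(2π·17.1) = 0.001456 m·K/W
  R'_cellular glass = ln(0.120/0.0732)/(2πk) = 0.4943/(2π·0.0666) = 1.181 m·K/W
  R'_expanded polystyrene = ln(0.192/0.120)/(2πk) = 0.4700/(2π·0.0343) = 2.181 m·K/W
ΣR = 3.365 m·K/W
ΔT = Q'·ΣR = 31.7 × 3.365 = 106.7 K
Heat flows outward, so T_out = T_in − ΔT = 120 − 106.7 = 13.3 °C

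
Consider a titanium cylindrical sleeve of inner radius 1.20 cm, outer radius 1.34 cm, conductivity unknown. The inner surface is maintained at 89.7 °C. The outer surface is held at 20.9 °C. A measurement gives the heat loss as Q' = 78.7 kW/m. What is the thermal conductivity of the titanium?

k = 20.1 W/m·K

ΣR = ΔT/Q' = |89.7 − 20.9|/78700 = 8.742×10^-4 m·K/W
ln(r₂/r₁)/(2πk) = 8.742×10^-4 ⇒ k = 0.1103/(2π·8.742×10^-4) = 20.1 W/m·K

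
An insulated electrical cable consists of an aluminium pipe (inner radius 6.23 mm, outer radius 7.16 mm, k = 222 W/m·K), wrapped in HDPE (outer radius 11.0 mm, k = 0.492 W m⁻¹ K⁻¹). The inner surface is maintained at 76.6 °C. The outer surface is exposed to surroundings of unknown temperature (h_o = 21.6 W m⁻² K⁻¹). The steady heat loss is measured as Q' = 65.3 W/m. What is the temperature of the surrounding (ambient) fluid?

T_out = 23.8 °C

Sum the resistances:
  R'_aluminium = ln(0.00716/0.00623)/(2πk) = 0.1391/(2π·222) = 9.975×10^-5 m·K/W
  R'_HDPE = ln(0.0110/0.00716)/(2πk) = 0.4294/(2π·0.492) = 0.1389 m·K/W
  R'_conv,out = 1/(2πr h) = 1/(2π·0.0110·21.6) = 0.6698 m·K/W
ΣR = 0.8088 m·K/W
ΔT = Q'·ΣR = 65.3 × 0.8088 = 52.81 K
Heat flows outward, so T_out = T_in − ΔT = 76.6 − 52.81 = 23.8 °C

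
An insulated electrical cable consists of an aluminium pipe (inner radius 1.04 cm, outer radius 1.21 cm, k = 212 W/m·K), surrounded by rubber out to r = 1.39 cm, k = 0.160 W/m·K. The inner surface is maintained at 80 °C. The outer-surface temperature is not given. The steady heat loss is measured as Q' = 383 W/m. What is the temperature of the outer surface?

Sum the resistances:
  R'_aluminium = ln(0.0121/0.0104)/(2πk) = 0.1514/(2π·212) = 1.137×10^-4 m·K/W
  R'_rubber = ln(0.0139/0.0121)/(2πk) = 0.1387/(2π·0.160) = 0.1380 m·K/W
ΣR = 0.1381 m·K/W
ΔT = Q'·ΣR = 383 × 0.1381 = 52.89 K
Heat flows outward, so T_out = T_in − ΔT = 80 − 52.89 = 27.1 °C

T_out = 27.1 °C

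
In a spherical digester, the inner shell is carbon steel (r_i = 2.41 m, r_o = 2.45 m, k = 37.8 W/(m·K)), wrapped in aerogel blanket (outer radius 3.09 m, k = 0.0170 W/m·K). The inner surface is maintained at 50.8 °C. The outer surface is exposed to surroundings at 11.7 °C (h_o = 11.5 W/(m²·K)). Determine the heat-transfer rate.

Resistance network (inner→outer):
  R_carbon steel = (1/2.41 − 1/2.45)/(4πk) = 0.006774/(4π·37.8) = 1.426×10^-5 K/W
  R_aerogel blanket = (1/2.45 − 1/3.09)/(4πk) = 0.08454/(4π·0.0170) = 0.3957 K/W
  R_conv,out = 1/(4πr²h) = 1/(4π·3.09²·11.5) = 7.247×10^-4 K/W
ΣR = 1.426×10^-5 + 0.3957 + 7.247×10^-4 = 0.3964 K/W
Q = ΔT/ΣR = (50.8 °C − 11.7 °C)/0.3964 = 98.6 W

Q = 98.6 W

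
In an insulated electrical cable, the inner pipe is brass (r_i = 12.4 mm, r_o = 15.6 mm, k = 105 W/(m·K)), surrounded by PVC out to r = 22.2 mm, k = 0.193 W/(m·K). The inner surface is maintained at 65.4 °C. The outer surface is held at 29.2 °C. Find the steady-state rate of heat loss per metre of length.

Series thermal resistances, inner to outer:
  R'_brass = ln(0.0156/0.0124)/(2πk) = 0.2296/(2π·105) = 3.480×10^-4 m·K/W
  R'_PVC = ln(0.0222/0.0156)/(2πk) = 0.3528/(2π·0.193) = 0.2909 m·K/W
ΣR = 3.480×10^-4 + 0.2909 = 0.2912 m·K/W
Q' = ΔT/ΣR = (65.4 °C − 29.2 °C)/0.2912 = 124 W/m

Q' = 124 W/m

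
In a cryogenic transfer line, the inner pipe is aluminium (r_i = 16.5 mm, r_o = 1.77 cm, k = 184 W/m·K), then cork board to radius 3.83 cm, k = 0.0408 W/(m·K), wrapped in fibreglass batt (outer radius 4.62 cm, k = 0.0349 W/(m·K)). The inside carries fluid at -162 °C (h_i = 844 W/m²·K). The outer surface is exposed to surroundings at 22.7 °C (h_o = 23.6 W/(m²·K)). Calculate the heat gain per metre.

Q' = 45.9 W/m

Series thermal resistances, inner to outer:
  R'_conv,in = 1/(2πr h) = 1/(2π·0.0165·844) = 0.01143 m·K/W
  R'_aluminium = ln(0.0177/0.0165)/(2πk) = 0.07020/(2π·184) = 6.072×10^-5 m·K/W
  R'_cork board = ln(0.0383/0.0177)/(2πk) = 0.7719/(2π·0.0408) = 3.011 m·K/W
  R'_fibreglass batt = ln(0.0462/0.0383)/(2πk) = 0.1875/(2π·0.0349) = 0.8552 m·K/W
  R'_conv,out = 1/(2πr h) = 1/(2π·0.0462·23.6) = 0.1460 m·K/W
ΣR = 0.01143 + 6.072×10^-5 + 3.011 + 0.8552 + 0.1460 = 4.024 m·K/W
Q' = ΔT/ΣR = (-162 °C − 22.7 °C)/4.024 = -45.9 W/m
(Negative Q' ⇒ heat flows inward; heat gain = 45.9 W/m.)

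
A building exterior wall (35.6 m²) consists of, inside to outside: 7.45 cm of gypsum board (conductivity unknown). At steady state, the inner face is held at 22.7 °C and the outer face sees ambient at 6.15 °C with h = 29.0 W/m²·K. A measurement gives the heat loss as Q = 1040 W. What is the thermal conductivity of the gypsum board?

ΣR = ΔT/Q = |22.7 − 6.15|/1040 = 0.01591 K/W
Known resistances:
  R_conv,out = 1/(hA) = 1/(29.0·35.6) = 9.686×10^-4 K/W
R_gypsum board = ΣR − ΣR_known = 0.01591 − 9.686×10^-4 = 0.01494 K/W
L/(kA) = 0.01494 ⇒ k = 0.0745/(0.01494·35.6) = 0.140 W/m·K

k = 0.140 W/m·K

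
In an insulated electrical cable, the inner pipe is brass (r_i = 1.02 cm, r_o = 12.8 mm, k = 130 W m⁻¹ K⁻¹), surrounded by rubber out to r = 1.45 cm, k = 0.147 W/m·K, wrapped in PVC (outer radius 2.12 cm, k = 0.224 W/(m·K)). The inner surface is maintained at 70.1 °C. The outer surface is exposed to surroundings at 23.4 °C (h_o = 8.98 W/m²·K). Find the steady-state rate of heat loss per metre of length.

Resistance network (inner→outer):
  R'_brass = ln(0.0128/0.0102)/(2πk) = 0.2271/(2π·130) = 2.780×10^-4 m·K/W
  R'_rubber = ln(0.0145/0.0128)/(2πk) = 0.1247/(2π·0.147) = 0.1350 m·K/W
  R'_PVC = ln(0.0212/0.0145)/(2πk) = 0.3799/(2π·0.224) = 0.2699 m·K/W
  R'_conv,out = 1/(2πr h) = 1/(2π·0.0212·8.98) = 0.8360 m·K/W
ΣR = 2.780×10^-4 + 0.1350 + 0.2699 + 0.8360 = 1.241 m·K/W
Q' = ΔT/ΣR = (70.1 °C − 23.4 °C)/1.241 = 37.6 W/m

Q' = 37.6 W/m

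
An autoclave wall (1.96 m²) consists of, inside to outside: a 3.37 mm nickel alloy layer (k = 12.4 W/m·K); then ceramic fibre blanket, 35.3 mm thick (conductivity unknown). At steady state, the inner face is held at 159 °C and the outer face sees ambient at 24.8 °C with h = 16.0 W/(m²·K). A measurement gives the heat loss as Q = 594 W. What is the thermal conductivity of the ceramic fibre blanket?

ΣR = ΔT/Q = |159 − 24.8|/594 = 0.2259 K/W
Known resistances:
  R_nickel alloy = L/(kA) = 0.00337/(12.4·1.96) = 1.387×10^-4 K/W
  R_conv,out = 1/(hA) = 1/(16.0·1.96) = 0.03189 K/W
R_ceramic fibre blanket = ΣR − ΣR_known = 0.2259 − 0.03203 = 0.1939 K/W
L/(kA) = 0.1939 ⇒ k = 0.0353/(0.1939·1.96) = 0.0929 W/m·K

k = 0.0929 W/m·K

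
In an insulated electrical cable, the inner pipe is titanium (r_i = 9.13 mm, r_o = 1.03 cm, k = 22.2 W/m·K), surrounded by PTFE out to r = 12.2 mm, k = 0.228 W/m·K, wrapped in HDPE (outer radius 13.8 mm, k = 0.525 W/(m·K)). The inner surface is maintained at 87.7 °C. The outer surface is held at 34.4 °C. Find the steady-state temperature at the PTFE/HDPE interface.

T = 47.1 °C

Resistance network (inner→outer):
  R'_titanium = ln(0.0103/0.00913)/(2πk) = 0.1206/(2π·22.2) = 8.644×10^-4 m·K/W
  R'_PTFE = ln(0.0122/0.0103)/(2πk) = 0.1693/(2π·0.228) = 0.1182 m·K/W
  R'_HDPE = ln(0.0138/0.0122)/(2πk) = 0.1232/(2π·0.525) = 0.03736 m·K/W
ΣR = 8.644×10^-4 + 0.1182 + 0.03736 = 0.1564 m·K/W
Q' = ΔT/ΣR = (87.7 °C − 34.4 °C)/0.1564 = 340.8 W/m
From the inner boundary to the PTFE/HDPE interface, ΣR_partial = 0.1191 m·K/W.
T_interface = T_in − Q'·ΣR_partial = 87.7 °C − (340.8)(0.1191) = 47.1 °C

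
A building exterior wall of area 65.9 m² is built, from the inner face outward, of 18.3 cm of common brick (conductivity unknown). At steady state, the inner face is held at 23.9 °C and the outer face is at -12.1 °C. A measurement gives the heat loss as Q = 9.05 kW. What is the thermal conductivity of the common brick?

k = 0.698 W/m·K

ΣR = ΔT/Q = |23.9 − -12.1|/9050 = 0.003978 K/W
L/(kA) = 0.003978 ⇒ k = 0.183/(0.003978·65.9) = 0.698 W/m·K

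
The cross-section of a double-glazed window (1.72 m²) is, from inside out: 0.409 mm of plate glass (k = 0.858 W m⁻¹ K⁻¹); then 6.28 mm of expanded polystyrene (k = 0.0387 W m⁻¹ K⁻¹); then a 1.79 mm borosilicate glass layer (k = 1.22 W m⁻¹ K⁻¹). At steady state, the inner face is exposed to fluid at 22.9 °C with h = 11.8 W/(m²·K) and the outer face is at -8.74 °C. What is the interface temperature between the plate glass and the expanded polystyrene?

T = 12.1 °C

Series thermal resistances, inner to outer:
  R_conv,in = 1/(hA) = 1/(11.8·1.72) = 0.04927 K/W
  R_plate glass = L/(kA) = 4.09×10^-4/(0.858·1.72) = 2.771×10^-4 K/W
  R_expanded polystyrene = L/(kA) = 0.00628/(0.0387·1.72) = 0.09435 K/W
  R_borosilicate glass = L/(kA) = 0.00179/(1.22·1.72) = 8.530×10^-4 K/W
ΣR = 0.04927 + 2.771×10^-4 + 0.09435 + 8.530×10^-4 = 0.1448 K/W
Q = ΔT/ΣR = (22.9 °C − -8.74 °C)/0.1448 = 218.5 W
From the inner boundary to the plate glass/expanded polystyrene interface, ΣR_partial = 0.04955 K/W.
T_interface = T_in − Q·ΣR_partial = 22.9 °C − (218.5)(0.04955) = 12.1 °C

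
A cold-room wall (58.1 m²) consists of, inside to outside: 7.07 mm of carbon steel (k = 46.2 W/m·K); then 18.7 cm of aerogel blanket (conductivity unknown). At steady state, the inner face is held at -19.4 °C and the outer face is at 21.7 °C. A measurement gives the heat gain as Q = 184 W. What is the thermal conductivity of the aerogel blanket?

k = 0.0144 W/m·K

ΣR = ΔT/Q = |-19.4 − 21.7|/184 = 0.2234 K/W
Known resistances:
  R_carbon steel = L/(kA) = 0.00707/(46.2·58.1) = 2.634×10^-6 K/W
R_aerogel blanket = ΣR − ΣR_known = 0.2234 − 2.634×10^-6 = 0.2234 K/W
L/(kA) = 0.2234 ⇒ k = 0.187/(0.2234·58.1) = 0.0144 W/m·K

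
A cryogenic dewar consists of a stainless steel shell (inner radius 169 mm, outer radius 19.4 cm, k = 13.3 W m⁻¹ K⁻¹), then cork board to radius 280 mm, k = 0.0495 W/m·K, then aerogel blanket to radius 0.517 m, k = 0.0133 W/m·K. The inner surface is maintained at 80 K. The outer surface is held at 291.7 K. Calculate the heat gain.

Treat each layer as a resistance in series:
  R_stainless steel = (1/0.169 − 1/0.194)/(4πk) = 0.7625/(4π·13.3) = 0.004562 K/W
  R_cork board = (1/0.194 − 1/0.280)/(4πk) = 1.583/(4π·0.0495) = 2.545 K/W
  R_aerogel blanket = (1/0.280 − 1/0.517)/(4πk) = 1.637/(4π·0.0133) = 9.796 K/W
ΣR = 0.004562 + 2.545 + 9.796 = 12.35 K/W
Q = ΔT/ΣR = (80 K − 291.7 K)/12.35 = -17.1 W
(Negative Q ⇒ heat flows inward; heat gain = 17.1 W.)

Q = 17.1 W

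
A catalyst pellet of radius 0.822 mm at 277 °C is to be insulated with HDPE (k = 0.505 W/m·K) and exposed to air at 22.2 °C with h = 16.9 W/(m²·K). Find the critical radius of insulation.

For a sphere, r_cr = 2k_ins/h = 2·0.505/16.9 = 0.0598 m = 5.98 cm

r_cr = 5.98 cm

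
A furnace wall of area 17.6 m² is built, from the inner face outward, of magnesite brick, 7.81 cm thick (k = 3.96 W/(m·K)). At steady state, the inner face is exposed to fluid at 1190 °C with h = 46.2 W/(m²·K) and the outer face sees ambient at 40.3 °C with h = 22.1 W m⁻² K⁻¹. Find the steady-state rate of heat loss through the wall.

Q = 234 kW

Resistance network (inner→outer):
  R_conv,in = 1/(hA) = 1/(46.2·17.6) = 0.001230 K/W
  R_magnesite brick = L/(kA) = 0.0781/(3.96·17.6) = 0.001121 K/W
  R_conv,out = 1/(hA) = 1/(22.1·17.6) = 0.002571 K/W
ΣR = 0.001230 + 0.001121 + 0.002571 = 0.004922 K/W
Q = ΔT/ΣR = (1190 °C − 40.3 °C)/0.004922 = 2.34×10^5 W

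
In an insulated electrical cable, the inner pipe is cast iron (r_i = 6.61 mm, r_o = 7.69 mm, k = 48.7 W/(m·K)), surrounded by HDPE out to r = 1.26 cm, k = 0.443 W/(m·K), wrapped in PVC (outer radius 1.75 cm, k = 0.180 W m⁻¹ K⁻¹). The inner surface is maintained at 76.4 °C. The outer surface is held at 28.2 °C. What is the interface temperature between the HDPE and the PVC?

T = 58.1 °C

Resistance network (inner→outer):
  R'_cast iron = ln(0.00769/0.00661)/(2πk) = 0.1513/(2π·48.7) = 4.946×10^-4 m·K/W
  R'_HDPE = ln(0.0126/0.00769)/(2πk) = 0.4938/(2π·0.443) = 0.1774 m·K/W
  R'_PVC = ln(0.0175/0.0126)/(2πk) = 0.3285/(2π·0.180) = 0.2905 m·K/W
ΣR = 4.946×10^-4 + 0.1774 + 0.2905 = 0.4684 m·K/W
Q' = ΔT/ΣR = (76.4 °C − 28.2 °C)/0.4684 = 102.9 W/m
From the inner boundary to the HDPE/PVC interface, ΣR_partial = 0.1779 m·K/W.
T_interface = T_in − Q'·ΣR_partial = 76.4 °C − (102.9)(0.1779) = 58.1 °C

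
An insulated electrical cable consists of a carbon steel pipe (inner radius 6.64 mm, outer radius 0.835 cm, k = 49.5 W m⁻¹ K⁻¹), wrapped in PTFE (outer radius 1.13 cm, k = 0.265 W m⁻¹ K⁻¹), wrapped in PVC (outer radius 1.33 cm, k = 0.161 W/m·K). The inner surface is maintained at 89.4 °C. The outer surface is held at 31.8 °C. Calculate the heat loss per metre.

Treat each layer as a resistance in series:
  R'_carbon steel = ln(0.00835/0.00664)/(2πk) = 0.2291/(2π·49.5) = 7.368×10^-4 m·K/W
  R'_PTFE = ln(0.0113/0.00835)/(2πk) = 0.3025/(2π·0.265) = 0.1817 m·K/W
  R'_PVC = ln(0.0133/0.0113)/(2πk) = 0.1630/(2π·0.161) = 0.1611 m·K/W
ΣR = 7.368×10^-4 + 0.1817 + 0.1611 = 0.3435 m·K/W
Q' = ΔT/ΣR = (89.4 °C − 31.8 °C)/0.3435 = 168 W/m

Q' = 168 W/m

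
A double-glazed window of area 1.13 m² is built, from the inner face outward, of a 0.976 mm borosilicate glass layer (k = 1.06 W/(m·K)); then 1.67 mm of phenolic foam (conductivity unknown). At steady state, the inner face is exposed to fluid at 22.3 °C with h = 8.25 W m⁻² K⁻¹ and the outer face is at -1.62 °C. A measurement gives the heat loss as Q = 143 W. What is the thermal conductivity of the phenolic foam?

k = 0.0250 W/m·K

ΣR = ΔT/Q = |22.3 − -1.62|/143 = 0.1673 K/W
Known resistances:
  R_conv,in = 1/(hA) = 1/(8.25·1.13) = 0.1073 K/W
  R_borosilicate glass = L/(kA) = 9.76×10^-4/(1.06·1.13) = 8.148×10^-4 K/W
R_phenolic foam = ΣR − ΣR_known = 0.1673 − 0.1081 = 0.05920 K/W
L/(kA) = 0.05920 ⇒ k = 0.00167/(0.05920·1.13) = 0.0250 W/m·K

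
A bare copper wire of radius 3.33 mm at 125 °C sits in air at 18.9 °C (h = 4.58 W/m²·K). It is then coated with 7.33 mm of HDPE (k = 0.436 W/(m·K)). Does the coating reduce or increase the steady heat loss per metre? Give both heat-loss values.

increases: 10.2 → 28.8 W/m

Critical radius for a cylinder: r_cr = k/h = 0.0952 m = 9.52 cm.
Outer radius after coating: r₂ = 0.00333 + 0.00733 = 0.01066 m.
Since r₁ < r_cr and r₂ ≤ r_cr, the coating moves toward the maximum at r_cr — heat loss rises.
Bare: R = 1/(2πr₁h) = 10.44 m·K/W; Q = 106.1/10.44 = 10.2 W/m.
Coated: R = R_cond + R_conv = 3.685 m·K/W; Q = 106.1/3.685 = 28.8 W/m.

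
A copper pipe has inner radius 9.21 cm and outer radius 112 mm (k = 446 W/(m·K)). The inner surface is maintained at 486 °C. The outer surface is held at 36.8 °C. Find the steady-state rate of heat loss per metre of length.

Q' = 6.43×10^6 W/m

Q' = 2πk·ΔT/ln(r₂/r₁) = 2π × 446 × 449.2 / ln(0.112/0.0921) = 6.43×10^6 W/m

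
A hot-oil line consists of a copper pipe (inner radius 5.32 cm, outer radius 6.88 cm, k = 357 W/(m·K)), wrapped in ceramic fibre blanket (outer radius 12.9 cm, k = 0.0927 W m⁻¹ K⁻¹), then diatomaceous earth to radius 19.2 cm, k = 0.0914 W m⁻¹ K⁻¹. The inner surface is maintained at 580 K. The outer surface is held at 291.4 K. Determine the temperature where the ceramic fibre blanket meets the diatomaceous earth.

T = 404 K

Resistance network (inner→outer):
  R'_copper = ln(0.0688/0.0532)/(2πk) = 0.2571/(2π·357) = 1.146×10^-4 m·K/W
  R'_ceramic fibre blanket = ln(0.129/0.0688)/(2πk) = 0.6286/(2π·0.0927) = 1.079 m·K/W
  R'_diatomaceous earth = ln(0.192/0.129)/(2πk) = 0.3977/(2π·0.0914) = 0.6925 m·K/W
ΣR = 1.146×10^-4 + 1.079 + 0.6925 = 1.772 m·K/W
Q' = ΔT/ΣR = (580 K − 291.4 K)/1.772 = 162.9 W/m
From the inner boundary to the ceramic fibre blanket/diatomaceous earth interface, ΣR_partial = 1.079 m·K/W.
T_interface = T_in − Q'·ΣR_partial = 580 K − (162.9)(1.079) = 404 K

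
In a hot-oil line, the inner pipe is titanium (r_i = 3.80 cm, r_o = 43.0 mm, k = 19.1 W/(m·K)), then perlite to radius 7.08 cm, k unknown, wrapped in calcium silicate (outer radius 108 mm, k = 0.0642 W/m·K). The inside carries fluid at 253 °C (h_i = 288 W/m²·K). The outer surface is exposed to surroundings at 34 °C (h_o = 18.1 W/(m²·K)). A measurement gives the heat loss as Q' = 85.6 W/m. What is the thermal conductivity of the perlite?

k = 0.0561 W/m·K

ΣR = ΔT/Q' = |253 − 34|/85.6 = 2.558 m·K/W
Known resistances:
  R'_conv,in = 1/(2πr h) = 1/(2π·0.0380·288) = 0.01454 m·K/W
  R'_titanium = ln(0.0430/0.0380)/(2πk) = 0.1236/(2π·19.1) = 0.001030 m·K/W
  R'_calcium silicate = ln(0.108/0.0708)/(2πk) = 0.4223/(2π·0.0642) = 1.047 m·K/W
  R'_conv,out = 1/(2πr h) = 1/(2π·0.108·18.1) = 0.08142 m·K/W
R_perlite = ΣR − ΣR_known = 2.558 − 1.144 = 1.414 m·K/W
ln(r₂/r₁)/(2πk) = 1.414 ⇒ k = 0.4987/(2π·1.414) = 0.0561 W/m·K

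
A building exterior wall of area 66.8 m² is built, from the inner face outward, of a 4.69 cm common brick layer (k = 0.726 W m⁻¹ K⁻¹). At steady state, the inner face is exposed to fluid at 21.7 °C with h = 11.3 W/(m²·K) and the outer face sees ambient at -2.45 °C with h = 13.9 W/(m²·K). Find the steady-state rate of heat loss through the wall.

Q = 7.17 kW

Resistance network (inner→outer):
  R_conv,in = 1/(hA) = 1/(11.3·66.8) = 0.001325 K/W
  R_common brick = L/(kA) = 0.0469/(0.726·66.8) = 9.671×10^-4 K/W
  R_conv,out = 1/(hA) = 1/(13.9·66.8) = 0.001077 K/W
ΣR = 0.001325 + 9.671×10^-4 + 0.001077 = 0.003369 K/W
Q = ΔT/ΣR = (21.7 °C − -2.45 °C)/0.003369 = 7170 W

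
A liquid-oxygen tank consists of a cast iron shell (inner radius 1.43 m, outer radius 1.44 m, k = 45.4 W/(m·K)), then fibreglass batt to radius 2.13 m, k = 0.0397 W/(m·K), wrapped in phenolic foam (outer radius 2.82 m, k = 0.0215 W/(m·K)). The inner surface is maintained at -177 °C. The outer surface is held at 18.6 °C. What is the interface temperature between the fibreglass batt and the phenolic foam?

Series thermal resistances, inner to outer:
  R_cast iron = (1/1.43 − 1/1.44)/(4πk) = 0.004856/(4π·45.4) = 8.512×10^-6 K/W
  R_fibreglass batt = (1/1.44 − 1/2.13)/(4πk) = 0.2250/(4π·0.0397) = 0.4509 K/W
  R_phenolic foam = (1/2.13 − 1/2.82)/(4πk) = 0.1149/(4π·0.0215) = 0.4252 K/W
ΣR = 8.512×10^-6 + 0.4509 + 0.4252 = 0.8761 K/W
Q = ΔT/ΣR = (-177 °C − 18.6 °C)/0.8761 = -223.3 W
From the inner boundary to the fibreglass batt/phenolic foam interface, ΣR_partial = 0.4509 K/W.
T_interface = T_in − Q·ΣR_partial = -177 °C − (-223.3)(0.4509) = -76.3 °C

T = -76.3 °C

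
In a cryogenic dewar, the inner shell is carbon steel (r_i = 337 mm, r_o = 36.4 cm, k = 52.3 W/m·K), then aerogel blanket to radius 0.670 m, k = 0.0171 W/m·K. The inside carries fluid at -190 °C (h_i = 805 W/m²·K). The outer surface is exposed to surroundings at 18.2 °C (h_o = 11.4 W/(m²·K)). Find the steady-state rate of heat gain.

Treat each layer as a resistance in series:
  R_conv,in = 1/(4πr²h) = 1/(4π·0.337²·805) = 8.704×10^-4 K/W
  R_carbon steel = (1/0.337 − 1/0.364)/(4πk) = 0.2201/(4π·52.3) = 3.349×10^-4 K/W
  R_aerogel blanket = (1/0.364 − 1/0.670)/(4πk) = 1.255/(4π·0.0171) = 5.839 K/W
  R_conv,out = 1/(4πr²h) = 1/(4π·0.670²·11.4) = 0.01555 K/W
ΣR = 8.704×10^-4 + 3.349×10^-4 + 5.839 + 0.01555 = 5.856 K/W
Q = ΔT/ΣR = (-190 °C − 18.2 °C)/5.856 = -35.6 W
(Negative Q ⇒ heat flows inward; heat gain = 35.6 W.)

Q = 35.6 W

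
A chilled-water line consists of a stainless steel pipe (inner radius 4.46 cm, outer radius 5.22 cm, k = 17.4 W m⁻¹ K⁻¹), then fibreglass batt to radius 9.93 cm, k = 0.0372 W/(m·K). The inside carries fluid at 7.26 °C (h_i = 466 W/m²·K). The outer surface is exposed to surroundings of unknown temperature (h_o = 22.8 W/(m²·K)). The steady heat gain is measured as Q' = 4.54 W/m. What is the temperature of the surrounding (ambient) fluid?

Series resistances:
  R'_conv,in = 1/(2πr h) = 1/(2π·0.0446·466) = 0.007658 m·K/W
  R'_stainless steel = ln(0.0522/0.0446)/(2πk) = 0.1573/(2π·17.4) = 0.001439 m·K/W
  R'_fibreglass batt = ln(0.0993/0.0522)/(2πk) = 0.6431/(2π·0.0372) = 2.751 m·K/W
  R'_conv,out = 1/(2πr h) = 1/(2π·0.0993·22.8) = 0.07030 m·K/W
ΣR = 2.831 m·K/W
ΔT = Q'·ΣR = 4.54 × 2.831 = 12.85 K
Heat flows inward, so T_out = T_in + ΔT = 7.26 + 12.85 = 20.1 °C

T_out = 20.1 °C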